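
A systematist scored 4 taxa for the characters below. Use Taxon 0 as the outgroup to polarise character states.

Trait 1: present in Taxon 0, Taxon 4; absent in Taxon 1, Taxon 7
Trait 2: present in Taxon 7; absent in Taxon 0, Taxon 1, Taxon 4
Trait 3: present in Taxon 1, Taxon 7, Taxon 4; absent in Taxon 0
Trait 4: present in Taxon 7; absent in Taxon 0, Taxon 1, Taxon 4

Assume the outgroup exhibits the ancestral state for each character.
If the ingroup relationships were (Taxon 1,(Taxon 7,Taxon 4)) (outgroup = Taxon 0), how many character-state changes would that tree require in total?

5

Map each character onto (Taxon 1,(Taxon 7,Taxon 4)) (rooted by Taxon 0) and count the minimum state changes it requires (Fitch parsimony):
Trait 1: 2; Trait 2: 1; Trait 3: 1; Trait 4: 1.
Total tree length = 5.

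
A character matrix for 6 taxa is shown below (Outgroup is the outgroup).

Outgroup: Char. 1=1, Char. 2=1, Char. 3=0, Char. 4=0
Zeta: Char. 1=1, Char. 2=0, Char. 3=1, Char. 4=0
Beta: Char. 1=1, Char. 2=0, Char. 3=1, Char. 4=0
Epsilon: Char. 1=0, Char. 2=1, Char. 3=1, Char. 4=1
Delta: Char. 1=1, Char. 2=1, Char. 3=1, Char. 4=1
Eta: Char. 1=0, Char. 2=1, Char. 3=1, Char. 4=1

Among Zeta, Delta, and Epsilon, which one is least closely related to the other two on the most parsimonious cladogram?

Character polarity is set by the outgroup: the derived state is whichever differs from the outgroup's state, so for Char. 1, Char. 2 the derived state is '0', and for the remaining characters it is '1'.
Char. 1: derived state '0' in Epsilon and Eta only — synapomorphy for {Epsilon, Eta}.
Char. 2: derived state '0' in Beta and Zeta only — synapomorphy for {Beta, Zeta}.
All ingroup taxa share the derived state '1' for Char. 3; it defines the ingroup but does not resolve relationships within it.
Char. 4: derived state '1' in Delta, Epsilon, and Eta only — synapomorphy for {Delta, Epsilon, Eta}.
Most parsimonious ingroup topology: ((Zeta,Beta),((Epsilon,Eta),Delta)).
Epsilon and Delta share a more recent common ancestor with each other than either does with Zeta, so Zeta is the least closely related of the three.

Zeta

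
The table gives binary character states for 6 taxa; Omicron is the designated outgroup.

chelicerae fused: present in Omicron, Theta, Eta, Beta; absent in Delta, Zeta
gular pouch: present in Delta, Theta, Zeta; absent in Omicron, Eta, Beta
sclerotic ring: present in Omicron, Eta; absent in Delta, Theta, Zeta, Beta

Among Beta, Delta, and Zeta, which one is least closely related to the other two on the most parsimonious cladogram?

Character polarity is set by the outgroup: the derived state is whichever differs from the outgroup's state, so for chelicerae fused, sclerotic ring the derived state is 'absent', and for the remaining characters it is 'present'.
chelicerae fused: derived state 'absent' in Delta and Zeta only — synapomorphy for {Delta, Zeta}.
gular pouch: derived state 'present' in Delta, Theta, and Zeta only — synapomorphy for {Delta, Theta, Zeta}.
sclerotic ring: derived state 'absent' in Beta, Delta, Theta, and Zeta only — synapomorphy for {Beta, Delta, Theta, Zeta}.
Most parsimonious ingroup topology: ((((Delta,Zeta),Theta),Beta),Eta).
Delta and Zeta share a more recent common ancestor with each other than either does with Beta, so Beta is the least closely related of the three.

Beta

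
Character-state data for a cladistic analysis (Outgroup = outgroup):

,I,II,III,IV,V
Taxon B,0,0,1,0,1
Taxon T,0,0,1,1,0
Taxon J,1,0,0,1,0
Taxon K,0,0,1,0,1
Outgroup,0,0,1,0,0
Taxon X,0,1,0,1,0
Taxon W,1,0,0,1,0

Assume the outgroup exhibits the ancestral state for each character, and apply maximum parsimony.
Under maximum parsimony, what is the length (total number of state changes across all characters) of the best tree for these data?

Character polarity is set by the outgroup: the derived state is whichever differs from the outgroup's state, so for III the derived state is '0', and for the remaining characters it is '1'.
Only Taxon J and Taxon W show the derived state '1' for I, supporting them as a clade.
II (derived state '1') is unique to Taxon X (autapomorphy; uninformative for grouping).
Only Taxon J, Taxon W, and Taxon X show the derived state '0' for III, supporting them as a clade.
Only Taxon J, Taxon T, Taxon W, and Taxon X show the derived state '1' for IV, supporting them as a clade.
V: derived state '1' in Taxon B and Taxon K only — synapomorphy for {Taxon B, Taxon K}.
Most parsimonious ingroup topology: ((Taxon K,Taxon B),(((Taxon W,Taxon J),Taxon X),Taxon T)).
Changes per character on this tree: I: 1; II: 1; III: 1; IV: 1; V: 1.
Total = 5.

5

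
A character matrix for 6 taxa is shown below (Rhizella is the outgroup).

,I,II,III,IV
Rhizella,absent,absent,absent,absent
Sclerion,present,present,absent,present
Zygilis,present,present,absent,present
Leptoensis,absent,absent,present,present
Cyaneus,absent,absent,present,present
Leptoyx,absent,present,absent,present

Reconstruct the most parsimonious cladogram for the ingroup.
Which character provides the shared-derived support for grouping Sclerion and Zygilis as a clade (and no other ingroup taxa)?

The outgroup has state 'absent' for every character, so 'present' is the derived state throughout.
I: derived state 'present' in Sclerion and Zygilis only — synapomorphy for {Sclerion, Zygilis}.
II: derived state 'present' in Leptoyx, Sclerion, and Zygilis only — synapomorphy for {Leptoyx, Sclerion, Zygilis}.
Only Cyaneus and Leptoensis show the derived state 'present' for III, supporting them as a clade.
IV (derived state 'present') is shared by all ingroup taxa — unites the whole ingroup.
Most parsimonious ingroup topology: (((Sclerion,Zygilis),Leptoyx),(Leptoensis,Cyaneus)).
The clade {Sclerion, Zygilis} is supported by I: its derived state 'present' occurs in exactly those taxa and in no other taxon (including the outgroup).

I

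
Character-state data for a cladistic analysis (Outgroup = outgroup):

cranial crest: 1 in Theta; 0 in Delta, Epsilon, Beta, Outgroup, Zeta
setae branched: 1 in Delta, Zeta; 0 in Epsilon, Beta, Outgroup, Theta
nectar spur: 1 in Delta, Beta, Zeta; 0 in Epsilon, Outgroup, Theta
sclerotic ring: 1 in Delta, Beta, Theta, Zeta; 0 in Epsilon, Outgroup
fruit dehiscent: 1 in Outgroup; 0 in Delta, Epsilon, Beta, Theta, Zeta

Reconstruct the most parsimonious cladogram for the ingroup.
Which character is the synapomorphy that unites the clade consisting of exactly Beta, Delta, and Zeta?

nectar spur

Character polarity is set by the outgroup: the derived state is whichever differs from the outgroup's state, so for fruit dehiscent the derived state is '0', and for the remaining characters it is '1'.
cranial crest: derived state '1' in Theta only — an autapomorphy, so it tells us nothing about relationships among taxa.
setae branched (derived state '1') is shared by Delta and Zeta — a synapomorphy uniting that clade.
nectar spur (derived state '1') is shared by Beta, Delta, and Zeta — a synapomorphy uniting that clade.
Only Beta, Delta, Theta, and Zeta show the derived state '1' for sclerotic ring, supporting them as a clade.
All ingroup taxa share the derived state '0' for fruit dehiscent; it defines the ingroup but does not resolve relationships within it.
Most parsimonious ingroup topology: (Epsilon,(Theta,(Beta,(Delta,Zeta)))).
The clade {Beta, Delta, Zeta} is supported by nectar spur: its derived state '1' occurs in exactly those taxa and in no other taxon (including the outgroup).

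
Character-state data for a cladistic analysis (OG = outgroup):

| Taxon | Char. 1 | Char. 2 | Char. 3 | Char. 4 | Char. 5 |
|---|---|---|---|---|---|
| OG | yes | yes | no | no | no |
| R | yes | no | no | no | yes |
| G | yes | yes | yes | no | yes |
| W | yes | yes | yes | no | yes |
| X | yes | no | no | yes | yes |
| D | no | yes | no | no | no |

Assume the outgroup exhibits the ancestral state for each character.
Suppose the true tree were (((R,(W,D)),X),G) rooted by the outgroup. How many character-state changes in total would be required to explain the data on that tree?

Map each character onto (((R,(W,D)),X),G) (rooted by OG) and count the minimum state changes it requires (Fitch parsimony):
Char. 1: 1; Char. 2: 2; Char. 3: 2; Char. 4: 1; Char. 5: 2.
Total tree length = 8.

8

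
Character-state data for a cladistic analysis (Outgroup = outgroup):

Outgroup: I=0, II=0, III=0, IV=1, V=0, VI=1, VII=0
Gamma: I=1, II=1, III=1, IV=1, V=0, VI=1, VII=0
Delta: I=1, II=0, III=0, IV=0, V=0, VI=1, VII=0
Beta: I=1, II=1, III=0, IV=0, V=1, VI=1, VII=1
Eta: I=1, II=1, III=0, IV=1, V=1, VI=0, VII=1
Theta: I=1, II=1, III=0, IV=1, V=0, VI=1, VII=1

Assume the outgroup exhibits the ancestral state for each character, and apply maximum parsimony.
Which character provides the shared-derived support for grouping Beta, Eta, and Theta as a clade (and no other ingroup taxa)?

VII

Character polarity is set by the outgroup: the derived state is whichever differs from the outgroup's state, so for IV, VI the derived state is '0', and for the remaining characters it is '1'.
I (derived state '1') is shared by all ingroup taxa — unites the whole ingroup.
II: derived state '1' in Beta, Eta, Gamma, and Theta only — synapomorphy for {Beta, Eta, Gamma, Theta}.
III: derived state '1' in Gamma only — an autapomorphy, so it tells us nothing about relationships among taxa.
IV (state '0') occurs in Beta and Delta but conflicts with the nesting implied by the other characters — most parsimoniously interpreted as homoplasy.
V: derived state '1' in Beta and Eta only — synapomorphy for {Beta, Eta}.
VI (derived state '0') is unique to Eta (autapomorphy; uninformative for grouping).
VII: derived state '1' in Beta, Eta, and Theta only — synapomorphy for {Beta, Eta, Theta}.
Most parsimonious ingroup topology: ((Gamma,((Beta,Eta),Theta)),Delta).
The clade {Beta, Eta, Theta} is supported by VII: its derived state '1' occurs in exactly those taxa and in no other taxon (including the outgroup).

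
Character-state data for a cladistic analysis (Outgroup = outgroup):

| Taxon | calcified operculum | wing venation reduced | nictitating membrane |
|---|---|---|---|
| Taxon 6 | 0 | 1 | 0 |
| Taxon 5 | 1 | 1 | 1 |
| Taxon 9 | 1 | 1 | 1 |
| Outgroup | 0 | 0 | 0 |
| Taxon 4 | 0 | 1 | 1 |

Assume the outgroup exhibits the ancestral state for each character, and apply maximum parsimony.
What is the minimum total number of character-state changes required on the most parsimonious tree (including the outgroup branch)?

3

The outgroup has state '0' for every character, so '1' is the derived state throughout.
calcified operculum (derived state '1') is shared by Taxon 5 and Taxon 9 — a synapomorphy uniting that clade.
wing venation reduced (derived state '1') is shared by all ingroup taxa — unites the whole ingroup.
nictitating membrane: derived state '1' in Taxon 4, Taxon 5, and Taxon 9 only — synapomorphy for {Taxon 4, Taxon 5, Taxon 9}.
Most parsimonious ingroup topology: (((Taxon 9,Taxon 5),Taxon 4),Taxon 6).
Changes per character on this tree: calcified operculum: 1; wing venation reduced: 1; nictitating membrane: 1.
Total = 3.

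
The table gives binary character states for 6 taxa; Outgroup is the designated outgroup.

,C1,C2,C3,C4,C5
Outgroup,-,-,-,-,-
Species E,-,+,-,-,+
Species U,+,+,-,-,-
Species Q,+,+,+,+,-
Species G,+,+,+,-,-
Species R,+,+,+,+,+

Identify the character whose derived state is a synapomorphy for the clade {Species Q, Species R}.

C4

The outgroup has state '-' for every character, so '+' is the derived state throughout.
C1: derived state '+' in Species G, Species Q, Species R, and Species U only — synapomorphy for {Species G, Species Q, Species R, Species U}.
All ingroup taxa share the derived state '+' for C2; it defines the ingroup but does not resolve relationships within it.
Only Species G, Species Q, and Species R show the derived state '+' for C3, supporting them as a clade.
C4 (derived state '+') is shared by Species Q and Species R — a synapomorphy uniting that clade.
C5 (state '+') occurs in Species E and Species R but conflicts with the nesting implied by the other characters — most parsimoniously interpreted as homoplasy.
Most parsimonious ingroup topology: (Species E,(Species U,((Species Q,Species R),Species G))).
The clade {Species Q, Species R} is supported by C4: its derived state '+' occurs in exactly those taxa and in no other taxon (including the outgroup).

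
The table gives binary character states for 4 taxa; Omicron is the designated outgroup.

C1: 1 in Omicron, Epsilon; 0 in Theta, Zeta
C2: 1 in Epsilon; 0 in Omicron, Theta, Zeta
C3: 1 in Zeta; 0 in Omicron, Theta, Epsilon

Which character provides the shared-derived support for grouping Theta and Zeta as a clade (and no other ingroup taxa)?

C1

Character polarity is set by the outgroup: the derived state is whichever differs from the outgroup's state, so for C1 the derived state is '0', and for the remaining characters it is '1'.
C1: derived state '0' in Theta and Zeta only — synapomorphy for {Theta, Zeta}.
C2 (derived state '1') is unique to Epsilon (autapomorphy; uninformative for grouping).
C3: derived state '1' in Zeta only — an autapomorphy, so it tells us nothing about relationships among taxa.
Most parsimonious ingroup topology: ((Theta,Zeta),Epsilon).
The clade {Theta, Zeta} is supported by C1: its derived state '0' occurs in exactly those taxa and in no other taxon (including the outgroup).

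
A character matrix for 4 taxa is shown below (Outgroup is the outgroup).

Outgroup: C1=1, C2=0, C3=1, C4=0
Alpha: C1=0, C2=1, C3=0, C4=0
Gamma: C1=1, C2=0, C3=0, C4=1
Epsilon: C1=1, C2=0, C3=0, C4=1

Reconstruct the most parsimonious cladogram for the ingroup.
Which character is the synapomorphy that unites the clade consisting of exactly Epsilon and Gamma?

C4

Character polarity is set by the outgroup: the derived state is whichever differs from the outgroup's state, so for C1, C3 the derived state is '0', and for the remaining characters it is '1'.
C1 (derived state '0') is unique to Alpha (autapomorphy; uninformative for grouping).
C2 (derived state '1') is unique to Alpha (autapomorphy; uninformative for grouping).
All ingroup taxa share the derived state '0' for C3; it defines the ingroup but does not resolve relationships within it.
Only Epsilon and Gamma show the derived state '1' for C4, supporting them as a clade.
Most parsimonious ingroup topology: (Alpha,(Gamma,Epsilon)).
The clade {Epsilon, Gamma} is supported by C4: its derived state '1' occurs in exactly those taxa and in no other taxon (including the outgroup).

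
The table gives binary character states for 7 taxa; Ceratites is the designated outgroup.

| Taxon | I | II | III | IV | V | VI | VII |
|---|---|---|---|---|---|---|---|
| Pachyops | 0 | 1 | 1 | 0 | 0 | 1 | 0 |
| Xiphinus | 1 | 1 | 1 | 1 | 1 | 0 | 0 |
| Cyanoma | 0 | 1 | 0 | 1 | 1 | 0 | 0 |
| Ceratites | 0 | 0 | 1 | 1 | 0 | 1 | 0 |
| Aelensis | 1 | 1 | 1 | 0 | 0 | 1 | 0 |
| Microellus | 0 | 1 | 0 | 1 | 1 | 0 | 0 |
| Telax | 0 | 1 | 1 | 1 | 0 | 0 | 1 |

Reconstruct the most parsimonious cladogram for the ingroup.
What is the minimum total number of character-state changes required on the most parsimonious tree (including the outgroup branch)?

8

Character polarity is set by the outgroup: the derived state is whichever differs from the outgroup's state, so for III, IV, VI the derived state is '0', and for the remaining characters it is '1'.
I groups Aelensis and Xiphinus, which is incompatible with the clades supported by the remaining characters; treating it as convergent (homoplasy) costs fewer steps than any alternative tree.
II (derived state '1') is shared by all ingroup taxa — unites the whole ingroup.
Only Cyanoma and Microellus show the derived state '0' for III, supporting them as a clade.
Only Aelensis and Pachyops show the derived state '0' for IV, supporting them as a clade.
V (derived state '1') is shared by Cyanoma, Microellus, and Xiphinus — a synapomorphy uniting that clade.
Only Cyanoma, Microellus, Telax, and Xiphinus show the derived state '0' for VI, supporting them as a clade.
VII: derived state '1' in Telax only — an autapomorphy, so it tells us nothing about relationships among taxa.
Most parsimonious ingroup topology: (((Xiphinus,(Cyanoma,Microellus)),Telax),(Pachyops,Aelensis)).
Changes per character on this tree: I: 2; II: 1; III: 1; IV: 1; V: 1; VI: 1; VII: 1.
Total = 8.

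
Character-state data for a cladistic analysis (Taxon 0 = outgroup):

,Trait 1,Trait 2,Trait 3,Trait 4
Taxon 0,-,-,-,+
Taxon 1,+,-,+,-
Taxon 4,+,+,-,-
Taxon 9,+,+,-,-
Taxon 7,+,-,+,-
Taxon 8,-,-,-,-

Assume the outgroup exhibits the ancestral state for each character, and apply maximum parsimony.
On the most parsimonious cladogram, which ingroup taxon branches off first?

Taxon 8

Character polarity is set by the outgroup: the derived state is whichever differs from the outgroup's state, so for Trait 4 the derived state is '-', and for the remaining characters it is '+'.
Trait 1 (derived state '+') is shared by Taxon 1, Taxon 4, Taxon 7, and Taxon 9 — a synapomorphy uniting that clade.
Only Taxon 4 and Taxon 9 show the derived state '+' for Trait 2, supporting them as a clade.
Trait 3: derived state '+' in Taxon 1 and Taxon 7 only — synapomorphy for {Taxon 1, Taxon 7}.
Trait 4 (derived state '-') is shared by all ingroup taxa — unites the whole ingroup.
Most parsimonious ingroup topology: (((Taxon 1,Taxon 7),(Taxon 4,Taxon 9)),Taxon 8).
Taxon 8 is sister to the clade containing all other ingroup taxa, so it is the earliest-diverging (most basal) ingroup lineage.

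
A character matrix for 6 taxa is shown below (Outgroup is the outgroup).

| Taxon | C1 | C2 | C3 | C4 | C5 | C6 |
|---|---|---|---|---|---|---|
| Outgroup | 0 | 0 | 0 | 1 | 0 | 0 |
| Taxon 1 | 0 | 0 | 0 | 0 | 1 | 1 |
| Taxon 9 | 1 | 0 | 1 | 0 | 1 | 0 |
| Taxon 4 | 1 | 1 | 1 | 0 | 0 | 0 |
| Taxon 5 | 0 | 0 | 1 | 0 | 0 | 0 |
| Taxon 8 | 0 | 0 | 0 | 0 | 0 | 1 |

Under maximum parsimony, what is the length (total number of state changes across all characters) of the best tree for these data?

7

Character polarity is set by the outgroup: the derived state is whichever differs from the outgroup's state, so for C4 the derived state is '0', and for the remaining characters it is '1'.
C1 (derived state '1') is shared by Taxon 4 and Taxon 9 — a synapomorphy uniting that clade.
C2 (derived state '1') is unique to Taxon 4 (autapomorphy; uninformative for grouping).
C3 (derived state '1') is shared by Taxon 4, Taxon 5, and Taxon 9 — a synapomorphy uniting that clade.
All ingroup taxa share the derived state '0' for C4; it defines the ingroup but does not resolve relationships within it.
C5 groups Taxon 1 and Taxon 9, which is incompatible with the clades supported by the remaining characters; treating it as convergent (homoplasy) costs fewer steps than any alternative tree.
C6 (derived state '1') is shared by Taxon 1 and Taxon 8 — a synapomorphy uniting that clade.
Most parsimonious ingroup topology: ((Taxon 1,Taxon 8),((Taxon 9,Taxon 4),Taxon 5)).
Changes per character on this tree: C1: 1; C2: 1; C3: 1; C4: 1; C5: 2; C6: 1.
Total = 7.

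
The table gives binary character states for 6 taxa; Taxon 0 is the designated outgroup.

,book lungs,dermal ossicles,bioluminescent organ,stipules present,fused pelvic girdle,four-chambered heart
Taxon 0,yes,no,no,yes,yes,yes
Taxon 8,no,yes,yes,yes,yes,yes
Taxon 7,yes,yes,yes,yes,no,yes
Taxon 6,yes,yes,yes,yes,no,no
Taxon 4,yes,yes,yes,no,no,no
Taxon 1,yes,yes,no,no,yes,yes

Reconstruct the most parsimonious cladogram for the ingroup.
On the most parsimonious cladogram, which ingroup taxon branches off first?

Character polarity is set by the outgroup: the derived state is whichever differs from the outgroup's state, so for book lungs, stipules present, fused pelvic girdle, four-chambered heart the derived state is 'no', and for the remaining characters it is 'yes'.
book lungs (derived state 'no') is unique to Taxon 8 (autapomorphy; uninformative for grouping).
dermal ossicles (derived state 'yes') is shared by all ingroup taxa — unites the whole ingroup.
bioluminescent organ: derived state 'yes' in Taxon 4, Taxon 6, Taxon 7, and Taxon 8 only — synapomorphy for {Taxon 4, Taxon 6, Taxon 7, Taxon 8}.
stipules present groups Taxon 1 and Taxon 4, which is incompatible with the clades supported by the remaining characters; treating it as convergent (homoplasy) costs fewer steps than any alternative tree.
fused pelvic girdle: derived state 'no' in Taxon 4, Taxon 6, and Taxon 7 only — synapomorphy for {Taxon 4, Taxon 6, Taxon 7}.
four-chambered heart: derived state 'no' in Taxon 4 and Taxon 6 only — synapomorphy for {Taxon 4, Taxon 6}.
Most parsimonious ingroup topology: ((Taxon 8,(Taxon 7,(Taxon 6,Taxon 4))),Taxon 1).
Taxon 1 is sister to the clade containing all other ingroup taxa, so it is the earliest-diverging (most basal) ingroup lineage.

Taxon 1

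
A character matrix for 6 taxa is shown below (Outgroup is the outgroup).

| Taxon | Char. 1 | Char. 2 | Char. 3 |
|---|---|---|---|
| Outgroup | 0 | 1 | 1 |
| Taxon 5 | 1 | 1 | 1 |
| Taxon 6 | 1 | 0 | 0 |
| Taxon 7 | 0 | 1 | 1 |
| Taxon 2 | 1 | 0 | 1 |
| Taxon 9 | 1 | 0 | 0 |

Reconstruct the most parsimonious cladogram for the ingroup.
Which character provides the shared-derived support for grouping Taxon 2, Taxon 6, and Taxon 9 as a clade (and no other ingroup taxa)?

Character polarity is set by the outgroup: the derived state is whichever differs from the outgroup's state, so for Char. 2, Char. 3 the derived state is '0', and for the remaining characters it is '1'.
Only Taxon 2, Taxon 5, Taxon 6, and Taxon 9 show the derived state '1' for Char. 1, supporting them as a clade.
Char. 2 (derived state '0') is shared by Taxon 2, Taxon 6, and Taxon 9 — a synapomorphy uniting that clade.
Char. 3 (derived state '0') is shared by Taxon 6 and Taxon 9 — a synapomorphy uniting that clade.
Most parsimonious ingroup topology: ((Taxon 5,((Taxon 6,Taxon 9),Taxon 2)),Taxon 7).
The clade {Taxon 2, Taxon 6, Taxon 9} is supported by Char. 2: its derived state '0' occurs in exactly those taxa and in no other taxon (including the outgroup).

Char. 2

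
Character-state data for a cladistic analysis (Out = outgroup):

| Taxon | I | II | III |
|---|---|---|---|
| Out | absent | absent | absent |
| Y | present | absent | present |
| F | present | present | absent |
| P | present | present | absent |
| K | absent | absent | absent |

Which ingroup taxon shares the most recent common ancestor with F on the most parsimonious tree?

The outgroup has state 'absent' for every character, so 'present' is the derived state throughout.
I: derived state 'present' in F, P, and Y only — synapomorphy for {F, P, Y}.
II: derived state 'present' in F and P only — synapomorphy for {F, P}.
III (derived state 'present') is unique to Y (autapomorphy; uninformative for grouping).
Most parsimonious ingroup topology: ((Y,(F,P)),K).
F and P form a cherry on this tree, so they are sister taxa.

P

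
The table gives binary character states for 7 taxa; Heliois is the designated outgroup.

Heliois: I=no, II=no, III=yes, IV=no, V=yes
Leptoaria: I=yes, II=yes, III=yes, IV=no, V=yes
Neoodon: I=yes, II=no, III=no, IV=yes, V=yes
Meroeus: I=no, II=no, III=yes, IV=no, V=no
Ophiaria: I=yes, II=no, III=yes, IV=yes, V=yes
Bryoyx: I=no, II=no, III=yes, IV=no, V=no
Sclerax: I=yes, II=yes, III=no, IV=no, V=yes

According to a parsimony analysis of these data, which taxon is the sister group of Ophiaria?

Character polarity is set by the outgroup: the derived state is whichever differs from the outgroup's state, so for III, V the derived state is 'no', and for the remaining characters it is 'yes'.
I: derived state 'yes' in Leptoaria, Neoodon, Ophiaria, and Sclerax only — synapomorphy for {Leptoaria, Neoodon, Ophiaria, Sclerax}.
II: derived state 'yes' in Leptoaria and Sclerax only — synapomorphy for {Leptoaria, Sclerax}.
III (state 'no') occurs in Neoodon and Sclerax but conflicts with the nesting implied by the other characters — most parsimoniously interpreted as homoplasy.
Only Neoodon and Ophiaria show the derived state 'yes' for IV, supporting them as a clade.
V (derived state 'no') is shared by Bryoyx and Meroeus — a synapomorphy uniting that clade.
Most parsimonious ingroup topology: (((Leptoaria,Sclerax),(Neoodon,Ophiaria)),(Meroeus,Bryoyx)).
Ophiaria and Neoodon form a cherry on this tree, so they are sister taxa.

Neoodon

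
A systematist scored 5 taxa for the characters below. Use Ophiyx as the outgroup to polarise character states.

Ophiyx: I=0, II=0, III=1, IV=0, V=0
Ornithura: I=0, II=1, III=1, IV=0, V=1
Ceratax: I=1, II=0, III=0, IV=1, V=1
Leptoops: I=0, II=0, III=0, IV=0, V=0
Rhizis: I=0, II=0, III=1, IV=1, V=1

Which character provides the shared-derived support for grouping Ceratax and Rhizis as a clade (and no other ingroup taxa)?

Character polarity is set by the outgroup: the derived state is whichever differs from the outgroup's state, so for III the derived state is '0', and for the remaining characters it is '1'.
I (derived state '1') is unique to Ceratax (autapomorphy; uninformative for grouping).
II: derived state '1' in Ornithura only — an autapomorphy, so it tells us nothing about relationships among taxa.
III (state '0') occurs in Ceratax and Leptoops but conflicts with the nesting implied by the other characters — most parsimoniously interpreted as homoplasy.
Only Ceratax and Rhizis show the derived state '1' for IV, supporting them as a clade.
Only Ceratax, Ornithura, and Rhizis show the derived state '1' for V, supporting them as a clade.
Most parsimonious ingroup topology: ((Ornithura,(Ceratax,Rhizis)),Leptoops).
The clade {Ceratax, Rhizis} is supported by IV: its derived state '1' occurs in exactly those taxa and in no other taxon (including the outgroup).

IV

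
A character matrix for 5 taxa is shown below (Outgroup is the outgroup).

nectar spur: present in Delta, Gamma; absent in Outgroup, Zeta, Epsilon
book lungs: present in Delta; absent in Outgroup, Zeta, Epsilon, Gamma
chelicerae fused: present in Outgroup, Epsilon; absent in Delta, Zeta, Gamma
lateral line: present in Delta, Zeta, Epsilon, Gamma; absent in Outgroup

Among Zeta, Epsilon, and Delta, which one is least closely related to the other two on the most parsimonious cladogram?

Character polarity is set by the outgroup: the derived state is whichever differs from the outgroup's state, so for chelicerae fused the derived state is 'absent', and for the remaining characters it is 'present'.
nectar spur (derived state 'present') is shared by Delta and Gamma — a synapomorphy uniting that clade.
book lungs: derived state 'present' in Delta only — an autapomorphy, so it tells us nothing about relationships among taxa.
Only Delta, Gamma, and Zeta show the derived state 'absent' for chelicerae fused, supporting them as a clade.
All ingroup taxa share the derived state 'present' for lateral line; it defines the ingroup but does not resolve relationships within it.
Most parsimonious ingroup topology: ((Zeta,(Gamma,Delta)),Epsilon).
Delta and Zeta share a more recent common ancestor with each other than either does with Epsilon, so Epsilon is the least closely related of the three.

Epsilon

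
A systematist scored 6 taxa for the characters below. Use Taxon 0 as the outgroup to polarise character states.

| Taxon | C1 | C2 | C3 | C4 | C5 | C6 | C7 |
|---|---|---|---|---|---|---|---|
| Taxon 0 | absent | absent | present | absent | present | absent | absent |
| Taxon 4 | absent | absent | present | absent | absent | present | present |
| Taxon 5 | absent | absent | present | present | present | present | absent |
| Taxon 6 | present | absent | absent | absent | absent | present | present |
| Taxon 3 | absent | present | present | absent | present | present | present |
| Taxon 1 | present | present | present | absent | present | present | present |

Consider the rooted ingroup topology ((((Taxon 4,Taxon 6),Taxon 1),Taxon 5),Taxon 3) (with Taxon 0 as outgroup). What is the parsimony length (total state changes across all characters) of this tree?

10

Map each character onto ((((Taxon 4,Taxon 6),Taxon 1),Taxon 5),Taxon 3) (rooted by Taxon 0) and count the minimum state changes it requires (Fitch parsimony):
C1: 2; C2: 2; C3: 1; C4: 1; C5: 1; C6: 1; C7: 2.
Total tree length = 10.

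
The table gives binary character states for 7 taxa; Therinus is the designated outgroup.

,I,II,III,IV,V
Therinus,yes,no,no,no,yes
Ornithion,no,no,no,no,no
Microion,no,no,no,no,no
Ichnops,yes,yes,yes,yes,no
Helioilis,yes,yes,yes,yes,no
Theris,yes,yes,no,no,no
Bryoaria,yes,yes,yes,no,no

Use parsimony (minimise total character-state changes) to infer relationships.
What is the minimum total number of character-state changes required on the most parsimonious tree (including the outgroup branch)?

Character polarity is set by the outgroup: the derived state is whichever differs from the outgroup's state, so for I, V the derived state is 'no', and for the remaining characters it is 'yes'.
I: derived state 'no' in Microion and Ornithion only — synapomorphy for {Microion, Ornithion}.
Only Bryoaria, Helioilis, Ichnops, and Theris show the derived state 'yes' for II, supporting them as a clade.
Only Bryoaria, Helioilis, and Ichnops show the derived state 'yes' for III, supporting them as a clade.
IV (derived state 'yes') is shared by Helioilis and Ichnops — a synapomorphy uniting that clade.
V (derived state 'no') is shared by all ingroup taxa — unites the whole ingroup.
Most parsimonious ingroup topology: ((Ornithion,Microion),(((Ichnops,Helioilis),Bryoaria),Theris)).
Changes per character on this tree: I: 1; II: 1; III: 1; IV: 1; V: 1.
Total = 5.

5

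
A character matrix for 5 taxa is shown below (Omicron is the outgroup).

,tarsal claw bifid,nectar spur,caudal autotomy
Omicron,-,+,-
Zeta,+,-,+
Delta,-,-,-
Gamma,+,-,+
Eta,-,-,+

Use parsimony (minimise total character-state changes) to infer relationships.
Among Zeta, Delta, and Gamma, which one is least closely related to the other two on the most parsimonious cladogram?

Delta

Character polarity is set by the outgroup: the derived state is whichever differs from the outgroup's state, so for nectar spur the derived state is '-', and for the remaining characters it is '+'.
Only Gamma and Zeta show the derived state '+' for tarsal claw bifid, supporting them as a clade.
All ingroup taxa share the derived state '-' for nectar spur; it defines the ingroup but does not resolve relationships within it.
Only Eta, Gamma, and Zeta show the derived state '+' for caudal autotomy, supporting them as a clade.
Most parsimonious ingroup topology: (((Zeta,Gamma),Eta),Delta).
Zeta and Gamma share a more recent common ancestor with each other than either does with Delta, so Delta is the least closely related of the three.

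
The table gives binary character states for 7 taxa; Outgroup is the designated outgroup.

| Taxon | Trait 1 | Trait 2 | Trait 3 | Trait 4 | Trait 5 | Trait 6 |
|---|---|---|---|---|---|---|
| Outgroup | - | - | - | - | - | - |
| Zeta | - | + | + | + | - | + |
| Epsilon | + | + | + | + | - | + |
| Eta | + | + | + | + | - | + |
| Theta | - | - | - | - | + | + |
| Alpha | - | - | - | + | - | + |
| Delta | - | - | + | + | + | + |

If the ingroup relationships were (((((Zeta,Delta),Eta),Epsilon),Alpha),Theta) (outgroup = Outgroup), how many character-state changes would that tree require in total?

9

Map each character onto (((((Zeta,Delta),Eta),Epsilon),Alpha),Theta) (rooted by Outgroup) and count the minimum state changes it requires (Fitch parsimony):
Trait 1: 2; Trait 2: 2; Trait 3: 1; Trait 4: 1; Trait 5: 2; Trait 6: 1.
Total tree length = 9.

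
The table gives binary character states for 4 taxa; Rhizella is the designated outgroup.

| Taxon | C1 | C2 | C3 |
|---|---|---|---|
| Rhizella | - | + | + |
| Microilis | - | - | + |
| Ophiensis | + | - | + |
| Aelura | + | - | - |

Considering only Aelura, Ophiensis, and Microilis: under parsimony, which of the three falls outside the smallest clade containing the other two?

Microilis

Character polarity is set by the outgroup: the derived state is whichever differs from the outgroup's state, so for C2, C3 the derived state is '-', and for the remaining characters it is '+'.
C1 (derived state '+') is shared by Aelura and Ophiensis — a synapomorphy uniting that clade.
C2 (derived state '-') is shared by all ingroup taxa — unites the whole ingroup.
C3: derived state '-' in Aelura only — an autapomorphy, so it tells us nothing about relationships among taxa.
Most parsimonious ingroup topology: (Microilis,(Ophiensis,Aelura)).
Ophiensis and Aelura share a more recent common ancestor with each other than either does with Microilis, so Microilis is the least closely related of the three.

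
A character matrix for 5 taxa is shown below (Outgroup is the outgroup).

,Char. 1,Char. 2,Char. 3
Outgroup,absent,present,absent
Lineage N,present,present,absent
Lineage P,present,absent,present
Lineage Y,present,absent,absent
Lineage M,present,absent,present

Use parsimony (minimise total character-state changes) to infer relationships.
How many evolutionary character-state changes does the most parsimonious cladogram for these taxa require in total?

Character polarity is set by the outgroup: the derived state is whichever differs from the outgroup's state, so for Char. 2 the derived state is 'absent', and for the remaining characters it is 'present'.
All ingroup taxa share the derived state 'present' for Char. 1; it defines the ingroup but does not resolve relationships within it.
Char. 2: derived state 'absent' in Lineage M, Lineage P, and Lineage Y only — synapomorphy for {Lineage M, Lineage P, Lineage Y}.
Only Lineage M and Lineage P show the derived state 'present' for Char. 3, supporting them as a clade.
Most parsimonious ingroup topology: (Lineage N,((Lineage P,Lineage M),Lineage Y)).
Changes per character on this tree: Char. 1: 1; Char. 2: 1; Char. 3: 1.
Total = 3.

3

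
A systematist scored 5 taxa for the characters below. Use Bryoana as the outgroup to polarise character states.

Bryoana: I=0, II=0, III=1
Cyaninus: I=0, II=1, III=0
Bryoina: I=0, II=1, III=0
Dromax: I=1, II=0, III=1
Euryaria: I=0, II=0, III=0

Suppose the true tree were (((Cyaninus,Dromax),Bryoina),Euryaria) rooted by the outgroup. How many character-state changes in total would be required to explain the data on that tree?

Map each character onto (((Cyaninus,Dromax),Bryoina),Euryaria) (rooted by Bryoana) and count the minimum state changes it requires (Fitch parsimony):
I: 1; II: 2; III: 2.
Total tree length = 5.

5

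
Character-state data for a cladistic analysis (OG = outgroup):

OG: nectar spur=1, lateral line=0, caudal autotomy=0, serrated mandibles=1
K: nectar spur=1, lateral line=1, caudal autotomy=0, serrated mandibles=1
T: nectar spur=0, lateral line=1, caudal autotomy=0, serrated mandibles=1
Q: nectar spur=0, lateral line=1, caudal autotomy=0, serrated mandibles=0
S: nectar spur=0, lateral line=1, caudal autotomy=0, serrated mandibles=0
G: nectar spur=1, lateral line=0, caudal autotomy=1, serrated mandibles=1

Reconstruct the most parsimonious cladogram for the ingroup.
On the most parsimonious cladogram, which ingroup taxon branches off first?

G

Character polarity is set by the outgroup: the derived state is whichever differs from the outgroup's state, so for nectar spur, serrated mandibles the derived state is '0', and for the remaining characters it is '1'.
Only Q, S, and T show the derived state '0' for nectar spur, supporting them as a clade.
lateral line: derived state '1' in K, Q, S, and T only — synapomorphy for {K, Q, S, T}.
caudal autotomy: derived state '1' in G only — an autapomorphy, so it tells us nothing about relationships among taxa.
serrated mandibles (derived state '0') is shared by Q and S — a synapomorphy uniting that clade.
Most parsimonious ingroup topology: ((K,(T,(Q,S))),G).
G is sister to the clade containing all other ingroup taxa, so it is the earliest-diverging (most basal) ingroup lineage.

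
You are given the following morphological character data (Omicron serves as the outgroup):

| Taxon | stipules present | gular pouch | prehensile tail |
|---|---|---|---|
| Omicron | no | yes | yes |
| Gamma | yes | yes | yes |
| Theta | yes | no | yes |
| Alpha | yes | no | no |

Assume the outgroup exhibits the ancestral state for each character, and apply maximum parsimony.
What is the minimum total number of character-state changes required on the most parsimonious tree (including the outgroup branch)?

Character polarity is set by the outgroup: the derived state is whichever differs from the outgroup's state, so for gular pouch, prehensile tail the derived state is 'no', and for the remaining characters it is 'yes'.
All ingroup taxa share the derived state 'yes' for stipules present; it defines the ingroup but does not resolve relationships within it.
gular pouch: derived state 'no' in Alpha and Theta only — synapomorphy for {Alpha, Theta}.
prehensile tail: derived state 'no' in Alpha only — an autapomorphy, so it tells us nothing about relationships among taxa.
Most parsimonious ingroup topology: (Gamma,(Theta,Alpha)).
Changes per character on this tree: stipules present: 1; gular pouch: 1; prehensile tail: 1.
Total = 3.

3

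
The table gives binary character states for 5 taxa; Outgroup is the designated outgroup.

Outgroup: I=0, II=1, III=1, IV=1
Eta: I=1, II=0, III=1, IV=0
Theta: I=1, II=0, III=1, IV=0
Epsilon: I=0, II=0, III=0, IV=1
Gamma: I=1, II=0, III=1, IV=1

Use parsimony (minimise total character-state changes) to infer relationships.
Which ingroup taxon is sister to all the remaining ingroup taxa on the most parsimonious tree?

Character polarity is set by the outgroup: the derived state is whichever differs from the outgroup's state, so for II, III, IV the derived state is '0', and for the remaining characters it is '1'.
I: derived state '1' in Eta, Gamma, and Theta only — synapomorphy for {Eta, Gamma, Theta}.
All ingroup taxa share the derived state '0' for II; it defines the ingroup but does not resolve relationships within it.
III (derived state '0') is unique to Epsilon (autapomorphy; uninformative for grouping).
Only Eta and Theta show the derived state '0' for IV, supporting them as a clade.
Most parsimonious ingroup topology: (((Eta,Theta),Gamma),Epsilon).
Epsilon is sister to the clade containing all other ingroup taxa, so it is the earliest-diverging (most basal) ingroup lineage.

Epsilon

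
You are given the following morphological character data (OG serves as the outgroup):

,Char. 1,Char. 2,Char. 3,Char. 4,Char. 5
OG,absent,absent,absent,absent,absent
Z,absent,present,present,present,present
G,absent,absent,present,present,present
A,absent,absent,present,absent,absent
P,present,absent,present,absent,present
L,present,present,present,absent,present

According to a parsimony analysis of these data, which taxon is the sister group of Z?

G

The outgroup has state 'absent' for every character, so 'present' is the derived state throughout.
Only L and P show the derived state 'present' for Char. 1, supporting them as a clade.
Char. 2 (state 'present') occurs in L and Z but conflicts with the nesting implied by the other characters — most parsimoniously interpreted as homoplasy.
Char. 3 (derived state 'present') is shared by all ingroup taxa — unites the whole ingroup.
Char. 4 (derived state 'present') is shared by G and Z — a synapomorphy uniting that clade.
Only G, L, P, and Z show the derived state 'present' for Char. 5, supporting them as a clade.
Most parsimonious ingroup topology: (((Z,G),(P,L)),A).
Z and G form a cherry on this tree, so they are sister taxa.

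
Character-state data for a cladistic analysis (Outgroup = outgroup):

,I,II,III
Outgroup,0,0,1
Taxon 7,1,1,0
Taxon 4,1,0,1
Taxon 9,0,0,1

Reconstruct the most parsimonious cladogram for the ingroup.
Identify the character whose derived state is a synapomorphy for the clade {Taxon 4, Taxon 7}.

Character polarity is set by the outgroup: the derived state is whichever differs from the outgroup's state, so for III the derived state is '0', and for the remaining characters it is '1'.
I: derived state '1' in Taxon 4 and Taxon 7 only — synapomorphy for {Taxon 4, Taxon 7}.
II (derived state '1') is unique to Taxon 7 (autapomorphy; uninformative for grouping).
III (derived state '0') is unique to Taxon 7 (autapomorphy; uninformative for grouping).
Most parsimonious ingroup topology: ((Taxon 7,Taxon 4),Taxon 9).
The clade {Taxon 4, Taxon 7} is supported by I: its derived state '1' occurs in exactly those taxa and in no other taxon (including the outgroup).

I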